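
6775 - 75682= -68907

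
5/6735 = 1/1347 =0.00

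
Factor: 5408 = 2^5*13^2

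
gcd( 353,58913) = 1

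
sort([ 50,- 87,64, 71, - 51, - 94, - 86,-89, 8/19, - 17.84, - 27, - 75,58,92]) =[ - 94 , - 89, - 87, - 86, - 75, - 51, - 27, - 17.84,8/19,50,58,64,71,92 ]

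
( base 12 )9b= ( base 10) 119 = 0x77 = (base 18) 6B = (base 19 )65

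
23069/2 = 11534 + 1/2=11534.50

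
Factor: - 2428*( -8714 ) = 2^3*607^1*4357^1 = 21157592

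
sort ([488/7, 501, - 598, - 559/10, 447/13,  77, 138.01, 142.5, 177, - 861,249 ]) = [  -  861, - 598, -559/10, 447/13,488/7 , 77,138.01,142.5, 177,249, 501 ]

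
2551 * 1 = 2551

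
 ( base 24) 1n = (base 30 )1h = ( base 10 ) 47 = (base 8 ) 57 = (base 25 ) 1m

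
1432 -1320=112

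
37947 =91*417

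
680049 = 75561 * 9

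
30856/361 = 85 + 9/19 =85.47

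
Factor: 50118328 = 2^3*13^1*547^1 *881^1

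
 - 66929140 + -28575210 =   -  95504350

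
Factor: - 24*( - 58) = 2^4 * 3^1*29^1 =1392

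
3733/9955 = 3733/9955=0.37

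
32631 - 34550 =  - 1919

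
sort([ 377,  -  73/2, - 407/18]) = [ - 73/2, -407/18,377]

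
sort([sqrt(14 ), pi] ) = [pi,sqrt( 14 )]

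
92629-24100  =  68529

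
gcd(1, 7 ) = 1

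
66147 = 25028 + 41119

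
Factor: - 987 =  - 3^1*7^1*47^1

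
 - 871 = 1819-2690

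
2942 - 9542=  - 6600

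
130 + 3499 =3629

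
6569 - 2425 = 4144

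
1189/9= 1189/9 = 132.11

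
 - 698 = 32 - 730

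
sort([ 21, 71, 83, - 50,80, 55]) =[-50, 21, 55 , 71, 80, 83]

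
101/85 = 101/85= 1.19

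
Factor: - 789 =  - 3^1 * 263^1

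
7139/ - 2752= - 3+ 1117/2752 = - 2.59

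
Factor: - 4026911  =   - 7^1*29^1*83^1*239^1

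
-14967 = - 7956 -7011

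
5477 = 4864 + 613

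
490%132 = 94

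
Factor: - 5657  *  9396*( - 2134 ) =113428869048  =  2^3 * 3^4*11^1* 29^1*97^1*5657^1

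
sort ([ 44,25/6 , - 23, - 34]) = [ - 34, - 23, 25/6,  44 ] 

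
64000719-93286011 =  - 29285292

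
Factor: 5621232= 2^4* 3^1*117109^1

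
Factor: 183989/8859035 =5^( - 1)*13^1*19^( - 1)*14153^1 * 93253^( - 1)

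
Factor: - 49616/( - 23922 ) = 56/27  =  2^3 * 3^( - 3 )*7^1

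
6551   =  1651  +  4900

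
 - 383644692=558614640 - 942259332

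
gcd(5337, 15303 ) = 3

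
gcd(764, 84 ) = 4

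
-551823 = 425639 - 977462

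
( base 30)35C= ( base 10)2862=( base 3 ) 10221000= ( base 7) 11226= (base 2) 101100101110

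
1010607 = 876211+134396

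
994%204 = 178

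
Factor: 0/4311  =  0^1 = 0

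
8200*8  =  65600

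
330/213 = 110/71  =  1.55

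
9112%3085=2942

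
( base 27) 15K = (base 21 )202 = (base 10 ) 884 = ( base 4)31310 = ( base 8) 1564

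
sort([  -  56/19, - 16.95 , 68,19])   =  [ - 16.95, - 56/19,19,  68]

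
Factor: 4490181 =3^3 * 166303^1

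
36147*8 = 289176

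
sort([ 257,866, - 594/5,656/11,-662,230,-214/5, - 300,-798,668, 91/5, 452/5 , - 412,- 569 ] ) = [ - 798, - 662, - 569, - 412, -300, - 594/5, - 214/5, 91/5,656/11,452/5,230,257,  668,866]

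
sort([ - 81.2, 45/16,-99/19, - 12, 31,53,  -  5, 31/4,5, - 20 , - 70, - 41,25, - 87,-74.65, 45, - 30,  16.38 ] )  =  [-87, - 81.2 ,-74.65, - 70,-41 ,-30 , - 20, - 12,-99/19,-5, 45/16,5,31/4,16.38 , 25  ,  31,  45, 53] 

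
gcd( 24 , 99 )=3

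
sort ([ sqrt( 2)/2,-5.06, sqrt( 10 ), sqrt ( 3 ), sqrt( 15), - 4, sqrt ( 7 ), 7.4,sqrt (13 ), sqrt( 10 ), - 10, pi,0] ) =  [  -  10, - 5.06, - 4, 0,  sqrt(2)/2, sqrt(3),sqrt( 7),pi, sqrt (10),sqrt( 10), sqrt (13 ),sqrt (15),7.4] 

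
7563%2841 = 1881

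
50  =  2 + 48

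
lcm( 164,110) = 9020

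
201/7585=201/7585 = 0.03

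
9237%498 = 273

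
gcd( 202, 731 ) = 1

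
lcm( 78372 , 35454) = 1489068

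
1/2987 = 1/2987 = 0.00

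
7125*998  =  7110750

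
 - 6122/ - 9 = 680 + 2/9 = 680.22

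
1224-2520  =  - 1296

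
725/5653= 725/5653 = 0.13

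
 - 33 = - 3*11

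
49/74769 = 49/74769 = 0.00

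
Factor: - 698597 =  - 37^1*79^1*239^1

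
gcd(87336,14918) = 2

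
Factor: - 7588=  - 2^2 * 7^1 *271^1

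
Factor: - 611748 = -2^2*3^2*16993^1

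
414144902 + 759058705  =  1173203607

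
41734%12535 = 4129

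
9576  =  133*72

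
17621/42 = 419  +  23/42 = 419.55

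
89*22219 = 1977491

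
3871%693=406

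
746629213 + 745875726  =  1492504939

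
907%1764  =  907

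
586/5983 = 586/5983=0.10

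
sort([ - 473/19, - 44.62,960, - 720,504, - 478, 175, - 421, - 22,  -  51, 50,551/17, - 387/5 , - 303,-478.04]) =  [-720, - 478.04,-478 , - 421, - 303,  -  387/5,-51 , - 44.62, - 473/19, - 22, 551/17, 50, 175,504,960 ] 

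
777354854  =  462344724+315010130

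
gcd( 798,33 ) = 3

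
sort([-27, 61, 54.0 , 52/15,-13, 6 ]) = [ - 27,- 13,52/15,6,54.0, 61]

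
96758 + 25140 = 121898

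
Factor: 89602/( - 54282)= - 44801/27141= -  3^(-1) * 71^1*83^(-1 )*109^( - 1)*631^1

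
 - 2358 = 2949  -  5307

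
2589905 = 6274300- 3684395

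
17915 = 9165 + 8750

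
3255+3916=7171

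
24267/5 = 4853  +  2/5  =  4853.40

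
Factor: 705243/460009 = 3^1*7^1*19^ ( - 1)*31^(-1)*43^1 =903/589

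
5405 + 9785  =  15190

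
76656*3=229968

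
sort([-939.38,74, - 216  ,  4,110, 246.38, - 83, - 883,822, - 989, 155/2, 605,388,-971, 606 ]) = [ - 989, - 971,-939.38 ,-883,- 216, - 83, 4,74,  155/2,  110,  246.38,  388, 605,606, 822]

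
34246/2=17123 = 17123.00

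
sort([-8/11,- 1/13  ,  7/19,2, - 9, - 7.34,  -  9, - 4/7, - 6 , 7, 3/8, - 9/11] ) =[ - 9, - 9, - 7.34,- 6,  -  9/11,-8/11,-4/7, - 1/13,7/19 , 3/8, 2, 7]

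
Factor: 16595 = 5^1 *3319^1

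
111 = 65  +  46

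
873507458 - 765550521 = 107956937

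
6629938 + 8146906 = 14776844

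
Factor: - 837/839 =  - 3^3*31^1 *839^ (  -  1 )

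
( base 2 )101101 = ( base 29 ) 1g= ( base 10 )45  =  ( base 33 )1C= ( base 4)231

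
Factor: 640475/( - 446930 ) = -685/478 =- 2^( -1)* 5^1*137^1*239^(-1 )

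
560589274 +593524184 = 1154113458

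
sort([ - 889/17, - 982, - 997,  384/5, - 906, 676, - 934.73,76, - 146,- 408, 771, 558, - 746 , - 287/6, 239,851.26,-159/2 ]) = [ - 997, - 982 ,-934.73, - 906 , - 746, - 408 ,-146, - 159/2,  -  889/17 , - 287/6,76,  384/5, 239, 558, 676,771, 851.26]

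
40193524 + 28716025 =68909549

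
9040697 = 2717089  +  6323608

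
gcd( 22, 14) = 2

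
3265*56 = 182840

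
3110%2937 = 173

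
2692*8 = 21536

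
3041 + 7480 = 10521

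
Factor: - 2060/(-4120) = 2^ (  -  1)= 1/2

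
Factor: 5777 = 53^1*109^1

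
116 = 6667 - 6551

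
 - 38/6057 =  - 1 + 6019/6057 = - 0.01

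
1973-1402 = 571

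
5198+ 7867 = 13065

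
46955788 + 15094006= 62049794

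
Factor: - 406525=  - 5^2*7^1*23^1*101^1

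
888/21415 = 888/21415  =  0.04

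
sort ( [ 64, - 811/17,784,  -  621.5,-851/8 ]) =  [ - 621.5, - 851/8, - 811/17  ,  64,784] 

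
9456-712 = 8744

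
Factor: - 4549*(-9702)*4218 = 186158890764 = 2^2*3^3  *7^2*11^1 * 19^1*37^1*4549^1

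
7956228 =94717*84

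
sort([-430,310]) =[ - 430 , 310]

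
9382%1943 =1610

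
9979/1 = 9979 = 9979.00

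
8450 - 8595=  - 145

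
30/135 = 2/9 = 0.22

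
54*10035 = 541890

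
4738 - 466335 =-461597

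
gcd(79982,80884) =2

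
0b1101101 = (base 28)3p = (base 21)54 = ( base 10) 109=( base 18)61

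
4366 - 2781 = 1585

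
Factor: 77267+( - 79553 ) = -2^1 * 3^2*127^1 = - 2286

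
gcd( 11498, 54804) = 2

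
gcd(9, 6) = 3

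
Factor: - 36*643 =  - 23148=-2^2*3^2 *643^1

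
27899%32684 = 27899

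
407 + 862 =1269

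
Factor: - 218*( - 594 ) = 2^2 * 3^3*  11^1 * 109^1 = 129492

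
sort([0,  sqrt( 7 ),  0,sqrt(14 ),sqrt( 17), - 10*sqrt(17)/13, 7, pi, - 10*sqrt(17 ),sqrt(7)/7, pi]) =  [ - 10*sqrt( 17 ) , - 10 * sqrt ( 17 ) /13,0,0, sqrt(7 )/7,sqrt(7 ),pi,pi, sqrt( 14),sqrt( 17 ) , 7]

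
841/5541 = 841/5541 =0.15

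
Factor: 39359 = 39359^1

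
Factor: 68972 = 2^2 * 43^1*401^1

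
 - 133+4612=4479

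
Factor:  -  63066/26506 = -3^1 * 23^1 * 29^( - 1) = - 69/29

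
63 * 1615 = 101745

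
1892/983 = 1892/983 = 1.92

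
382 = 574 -192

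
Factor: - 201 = -3^1*67^1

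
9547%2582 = 1801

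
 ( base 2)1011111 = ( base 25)3K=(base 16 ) 5F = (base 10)95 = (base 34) 2r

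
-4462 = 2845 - 7307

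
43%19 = 5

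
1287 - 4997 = -3710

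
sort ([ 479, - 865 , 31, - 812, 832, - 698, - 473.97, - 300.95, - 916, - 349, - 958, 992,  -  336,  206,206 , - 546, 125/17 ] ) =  [ - 958, - 916, - 865, - 812,  -  698, - 546, - 473.97, - 349,-336, - 300.95,125/17, 31, 206,206, 479,832,992] 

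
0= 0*4009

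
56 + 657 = 713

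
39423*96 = 3784608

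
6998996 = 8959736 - 1960740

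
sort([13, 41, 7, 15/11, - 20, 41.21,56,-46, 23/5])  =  [ - 46, - 20, 15/11, 23/5, 7, 13,41, 41.21, 56]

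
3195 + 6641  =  9836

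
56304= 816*69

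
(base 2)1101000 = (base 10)104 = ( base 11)95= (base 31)3B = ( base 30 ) 3E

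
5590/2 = 2795  =  2795.00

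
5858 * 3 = 17574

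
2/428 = 1/214 = 0.00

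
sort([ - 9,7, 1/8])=[ - 9,  1/8,  7]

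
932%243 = 203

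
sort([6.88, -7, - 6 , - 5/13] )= [ - 7, - 6, - 5/13,6.88 ]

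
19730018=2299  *8582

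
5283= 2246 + 3037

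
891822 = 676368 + 215454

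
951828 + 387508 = 1339336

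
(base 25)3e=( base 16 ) 59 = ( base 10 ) 89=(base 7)155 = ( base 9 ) 108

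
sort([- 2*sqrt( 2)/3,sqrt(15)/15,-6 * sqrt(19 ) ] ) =[- 6*sqrt( 19), - 2 * sqrt (2 ) /3, sqrt(15)/15] 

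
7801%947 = 225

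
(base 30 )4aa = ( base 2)111101000110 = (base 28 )4RI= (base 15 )125A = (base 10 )3910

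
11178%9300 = 1878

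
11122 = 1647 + 9475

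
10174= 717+9457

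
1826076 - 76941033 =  - 75114957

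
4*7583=30332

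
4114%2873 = 1241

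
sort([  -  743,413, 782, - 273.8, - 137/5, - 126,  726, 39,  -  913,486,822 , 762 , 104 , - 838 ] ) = [ -913,-838, - 743, - 273.8 , - 126,-137/5,39,104, 413,486 , 726, 762, 782 , 822 ]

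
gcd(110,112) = 2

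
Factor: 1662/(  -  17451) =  - 2/21  =  - 2^1*3^( - 1)*7^(  -  1 ) 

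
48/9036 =4/753 = 0.01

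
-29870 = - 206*145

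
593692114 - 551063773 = 42628341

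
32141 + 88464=120605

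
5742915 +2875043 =8617958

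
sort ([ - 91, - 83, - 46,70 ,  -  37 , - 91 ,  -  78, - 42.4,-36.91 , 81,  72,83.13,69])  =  [ - 91, -91, - 83,-78, - 46, - 42.4 , - 37, - 36.91, 69 , 70,72,81, 83.13 ] 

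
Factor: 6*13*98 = 7644 = 2^2*3^1*7^2*13^1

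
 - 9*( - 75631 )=680679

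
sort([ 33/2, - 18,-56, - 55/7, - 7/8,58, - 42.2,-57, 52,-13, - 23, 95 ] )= [-57, - 56, - 42.2,-23, - 18, - 13, - 55/7, - 7/8,33/2, 52, 58, 95] 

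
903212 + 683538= 1586750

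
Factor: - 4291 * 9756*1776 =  - 74348680896= - 2^6 * 3^3 * 7^1*37^1 * 271^1*613^1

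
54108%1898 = 964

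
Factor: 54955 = 5^1*29^1*379^1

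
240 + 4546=4786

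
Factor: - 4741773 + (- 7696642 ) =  - 5^1*11^1*139^1*1627^1 = - 12438415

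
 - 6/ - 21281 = 6/21281 = 0.00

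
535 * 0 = 0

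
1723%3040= 1723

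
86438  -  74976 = 11462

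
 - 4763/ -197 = 24+35/197 = 24.18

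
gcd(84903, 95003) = 1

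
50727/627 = 80 + 189/209 = 80.90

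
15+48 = 63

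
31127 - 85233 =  - 54106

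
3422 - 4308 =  - 886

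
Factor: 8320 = 2^7*5^1* 13^1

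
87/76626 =29/25542 = 0.00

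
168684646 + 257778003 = 426462649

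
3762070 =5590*673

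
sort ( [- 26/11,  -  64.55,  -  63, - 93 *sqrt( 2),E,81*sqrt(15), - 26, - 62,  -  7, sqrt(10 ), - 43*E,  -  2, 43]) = [-93*sqrt ( 2 ), - 43 * E, - 64.55, - 63, - 62,  -  26,  -  7,- 26/11, - 2,  E,sqrt(10),43,  81*sqrt( 15 ) ]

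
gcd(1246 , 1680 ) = 14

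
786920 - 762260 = 24660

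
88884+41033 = 129917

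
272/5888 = 17/368=0.05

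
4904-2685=2219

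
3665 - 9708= - 6043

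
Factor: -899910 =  - 2^1 *3^4*5^1 * 11^1*101^1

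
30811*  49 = 1509739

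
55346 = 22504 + 32842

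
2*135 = 270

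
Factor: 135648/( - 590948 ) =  - 216/941 = - 2^3*3^3*941^( - 1)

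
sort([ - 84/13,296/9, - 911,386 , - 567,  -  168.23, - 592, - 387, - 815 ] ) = [ - 911, - 815, - 592 ,-567, - 387,-168.23, - 84/13,296/9,386 ] 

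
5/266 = 5/266= 0.02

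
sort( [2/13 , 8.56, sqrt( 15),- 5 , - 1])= [  -  5, - 1  ,  2/13,sqrt( 15), 8.56] 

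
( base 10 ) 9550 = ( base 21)10DG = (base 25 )f70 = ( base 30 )AIA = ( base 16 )254e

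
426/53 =426/53 = 8.04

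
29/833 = 29/833 = 0.03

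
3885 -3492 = 393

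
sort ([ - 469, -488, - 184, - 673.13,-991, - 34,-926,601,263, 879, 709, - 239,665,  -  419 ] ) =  [-991, - 926, -673.13 ,  -  488,-469, - 419, - 239, - 184, -34,263,601,665 , 709, 879]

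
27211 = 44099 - 16888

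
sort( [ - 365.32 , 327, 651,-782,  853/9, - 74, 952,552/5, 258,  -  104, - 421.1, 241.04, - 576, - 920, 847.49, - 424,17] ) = [ - 920, - 782,-576, - 424, - 421.1, - 365.32, - 104, -74, 17, 853/9, 552/5, 241.04, 258, 327, 651, 847.49,952] 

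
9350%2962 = 464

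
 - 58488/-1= 58488/1 = 58488.00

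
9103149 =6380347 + 2722802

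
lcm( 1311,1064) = 73416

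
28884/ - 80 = - 7221/20 = - 361.05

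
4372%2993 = 1379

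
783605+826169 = 1609774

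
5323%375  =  73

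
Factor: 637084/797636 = 373/467 =373^1*467^( - 1)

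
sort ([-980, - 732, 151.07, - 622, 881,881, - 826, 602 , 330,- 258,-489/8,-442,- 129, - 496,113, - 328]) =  [-980, - 826,-732, -622,-496  , - 442, -328,-258, - 129, - 489/8, 113, 151.07,330,602,  881, 881]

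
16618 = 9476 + 7142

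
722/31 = 722/31 = 23.29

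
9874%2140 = 1314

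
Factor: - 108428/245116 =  - 27107/61279 = - 233^( - 1) * 263^ (-1)*27107^1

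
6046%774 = 628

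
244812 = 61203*4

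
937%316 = 305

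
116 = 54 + 62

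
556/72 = 139/18  =  7.72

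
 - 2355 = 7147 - 9502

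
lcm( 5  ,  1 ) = 5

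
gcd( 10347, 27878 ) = 1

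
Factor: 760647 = 3^1*31^1*8179^1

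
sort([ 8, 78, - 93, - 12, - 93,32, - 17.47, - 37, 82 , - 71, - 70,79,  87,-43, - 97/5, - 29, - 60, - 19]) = [-93, - 93, - 71, - 70, - 60, - 43, - 37, - 29, - 97/5, - 19, - 17.47, - 12,8 , 32, 78,79,82, 87]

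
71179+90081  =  161260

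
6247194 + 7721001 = 13968195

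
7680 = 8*960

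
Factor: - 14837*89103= - 3^1 * 7^1*37^1*401^1 * 4243^1=- 1322021211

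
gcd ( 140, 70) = 70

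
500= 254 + 246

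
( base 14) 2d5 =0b1001000011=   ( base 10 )579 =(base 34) h1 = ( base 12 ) 403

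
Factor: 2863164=2^2*3^1*397^1*601^1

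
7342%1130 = 562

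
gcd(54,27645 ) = 3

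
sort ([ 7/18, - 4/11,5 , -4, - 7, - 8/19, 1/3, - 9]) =[ - 9 ,  -  7, - 4, - 8/19, - 4/11,1/3,7/18,5]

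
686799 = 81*8479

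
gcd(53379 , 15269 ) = 1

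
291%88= 27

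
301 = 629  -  328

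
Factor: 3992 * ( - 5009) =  - 2^3*499^1*5009^1  =  - 19995928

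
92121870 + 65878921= 158000791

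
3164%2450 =714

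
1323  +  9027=10350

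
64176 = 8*8022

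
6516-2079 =4437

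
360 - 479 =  - 119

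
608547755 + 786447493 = 1394995248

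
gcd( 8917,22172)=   241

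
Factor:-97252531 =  - 6217^1*15643^1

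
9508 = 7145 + 2363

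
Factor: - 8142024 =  - 2^3 * 3^1*  11^1*30841^1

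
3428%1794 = 1634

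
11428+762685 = 774113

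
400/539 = 400/539 = 0.74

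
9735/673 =9735/673 = 14.47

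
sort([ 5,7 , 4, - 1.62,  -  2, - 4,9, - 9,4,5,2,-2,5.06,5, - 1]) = [ - 9, - 4,-2, - 2,  -  1.62, - 1,  2 , 4,  4,5, 5, 5,5.06, 7,9]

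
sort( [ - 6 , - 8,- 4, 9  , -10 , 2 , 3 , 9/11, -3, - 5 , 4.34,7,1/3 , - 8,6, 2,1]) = [ - 10, -8, - 8, - 6, - 5, - 4, - 3,1/3,9/11,1, 2, 2 , 3, 4.34,6 , 7,9] 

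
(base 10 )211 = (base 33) 6D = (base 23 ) 94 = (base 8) 323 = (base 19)b2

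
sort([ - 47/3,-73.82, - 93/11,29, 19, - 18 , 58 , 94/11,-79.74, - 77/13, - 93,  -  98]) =[ - 98,-93, - 79.74, - 73.82, - 18, - 47/3, - 93/11, - 77/13,94/11, 19,  29, 58 ] 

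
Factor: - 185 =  - 5^1*37^1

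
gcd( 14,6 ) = 2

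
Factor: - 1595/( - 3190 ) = 2^( - 1) = 1/2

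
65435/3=21811 + 2/3  =  21811.67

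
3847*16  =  61552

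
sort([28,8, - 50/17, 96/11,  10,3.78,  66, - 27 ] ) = [ - 27,-50/17, 3.78, 8,96/11, 10, 28,66]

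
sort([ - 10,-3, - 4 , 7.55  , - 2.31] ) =[ - 10, - 4, - 3, - 2.31, 7.55 ]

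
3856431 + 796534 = 4652965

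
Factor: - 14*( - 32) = 2^6*7^1= 448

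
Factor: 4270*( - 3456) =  -14757120 = - 2^8*3^3*5^1*7^1*61^1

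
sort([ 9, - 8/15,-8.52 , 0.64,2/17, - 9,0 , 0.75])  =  [  -  9, - 8.52, - 8/15, 0,2/17, 0.64,  0.75,9 ] 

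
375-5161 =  - 4786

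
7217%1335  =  542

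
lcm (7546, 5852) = 286748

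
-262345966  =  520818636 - 783164602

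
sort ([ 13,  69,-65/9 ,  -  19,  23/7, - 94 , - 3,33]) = [- 94 ,-19, - 65/9, - 3 , 23/7, 13, 33,69 ]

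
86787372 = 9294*9338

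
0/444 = 0 =0.00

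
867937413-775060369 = 92877044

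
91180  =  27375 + 63805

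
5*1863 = 9315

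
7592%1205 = 362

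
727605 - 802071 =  - 74466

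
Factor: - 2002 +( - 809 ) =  - 3^1*937^1 = - 2811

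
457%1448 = 457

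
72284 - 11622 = 60662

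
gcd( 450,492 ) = 6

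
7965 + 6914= 14879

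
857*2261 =1937677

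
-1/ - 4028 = 1/4028 = 0.00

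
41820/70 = 597+3/7 = 597.43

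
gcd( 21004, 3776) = 236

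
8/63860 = 2/15965 =0.00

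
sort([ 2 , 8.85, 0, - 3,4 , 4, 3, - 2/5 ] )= [ - 3,-2/5,  0 , 2,3, 4, 4, 8.85 ]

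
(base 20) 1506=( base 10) 10006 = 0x2716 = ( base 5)310011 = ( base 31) ACO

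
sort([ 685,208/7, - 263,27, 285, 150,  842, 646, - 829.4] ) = [- 829.4,-263, 27, 208/7,150, 285, 646  ,  685, 842]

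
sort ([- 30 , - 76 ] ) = [ - 76, - 30 ] 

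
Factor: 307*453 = 3^1*151^1*307^1 = 139071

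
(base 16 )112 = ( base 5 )2044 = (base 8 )422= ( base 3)101011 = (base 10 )274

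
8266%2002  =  258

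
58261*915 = 53308815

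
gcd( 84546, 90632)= 2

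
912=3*304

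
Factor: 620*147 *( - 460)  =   - 41924400 = -2^4*3^1 * 5^2 * 7^2 * 23^1*31^1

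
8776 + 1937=10713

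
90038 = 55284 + 34754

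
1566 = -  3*( - 522 )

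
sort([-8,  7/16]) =[ - 8,7/16]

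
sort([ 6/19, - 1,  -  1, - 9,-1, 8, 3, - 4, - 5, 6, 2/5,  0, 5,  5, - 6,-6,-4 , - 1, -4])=[  -  9,  -  6, - 6,-5, - 4, - 4, - 4 ,  -  1, - 1, - 1,  -  1, 0, 6/19, 2/5,3, 5, 5, 6, 8]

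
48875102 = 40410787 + 8464315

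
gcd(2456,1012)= 4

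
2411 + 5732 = 8143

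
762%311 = 140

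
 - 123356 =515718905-515842261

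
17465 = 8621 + 8844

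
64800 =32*2025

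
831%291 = 249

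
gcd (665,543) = 1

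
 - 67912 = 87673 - 155585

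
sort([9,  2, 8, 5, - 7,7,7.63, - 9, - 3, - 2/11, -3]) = [ - 9, - 7,-3, - 3, - 2/11,2,5,7,7.63, 8 , 9 ] 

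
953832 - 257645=696187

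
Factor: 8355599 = 7^1*37^1*32261^1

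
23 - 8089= - 8066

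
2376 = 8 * 297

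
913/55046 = 913/55046 =0.02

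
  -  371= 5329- 5700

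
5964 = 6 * 994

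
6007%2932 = 143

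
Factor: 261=3^2*29^1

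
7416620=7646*970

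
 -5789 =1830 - 7619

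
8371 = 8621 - 250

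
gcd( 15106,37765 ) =7553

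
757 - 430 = 327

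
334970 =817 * 410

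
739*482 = 356198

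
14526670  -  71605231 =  -57078561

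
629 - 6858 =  - 6229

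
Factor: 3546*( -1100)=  - 3900600 = - 2^3*3^2 * 5^2 * 11^1*197^1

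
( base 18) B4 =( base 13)127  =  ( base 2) 11001010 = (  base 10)202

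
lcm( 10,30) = 30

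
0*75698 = 0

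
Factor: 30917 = 43^1 * 719^1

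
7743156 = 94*82374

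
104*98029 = 10195016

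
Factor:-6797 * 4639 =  - 31531283 = -7^1 * 971^1*4639^1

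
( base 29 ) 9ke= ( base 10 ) 8163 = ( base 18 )1739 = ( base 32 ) 7v3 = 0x1fe3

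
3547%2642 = 905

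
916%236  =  208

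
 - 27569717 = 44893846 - 72463563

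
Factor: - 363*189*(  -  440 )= 30187080 = 2^3*3^4 * 5^1* 7^1*11^3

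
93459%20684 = 10723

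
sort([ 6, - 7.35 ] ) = [-7.35, 6]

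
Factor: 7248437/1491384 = 2^(-3 ) * 3^(-1 ) * 7^1*271^1*3821^1*62141^( - 1) 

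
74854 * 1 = 74854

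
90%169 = 90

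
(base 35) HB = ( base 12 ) 426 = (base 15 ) 2a6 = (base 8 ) 1136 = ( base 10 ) 606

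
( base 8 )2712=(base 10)1482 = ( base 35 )17c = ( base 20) 3E2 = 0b10111001010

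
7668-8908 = - 1240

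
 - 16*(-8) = 128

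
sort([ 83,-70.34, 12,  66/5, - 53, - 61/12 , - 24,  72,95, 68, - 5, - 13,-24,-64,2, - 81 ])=[ - 81 , - 70.34, - 64, - 53, - 24, - 24, - 13,-61/12 , - 5,2, 12,66/5,68, 72, 83,95]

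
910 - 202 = 708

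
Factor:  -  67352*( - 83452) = 5620659104 = 2^5*31^1*673^1*8419^1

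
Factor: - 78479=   -  78479^1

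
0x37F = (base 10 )895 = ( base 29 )11p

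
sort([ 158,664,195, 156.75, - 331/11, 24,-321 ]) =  [ - 321, - 331/11, 24, 156.75, 158,195,664]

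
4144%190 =154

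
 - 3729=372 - 4101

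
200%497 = 200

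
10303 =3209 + 7094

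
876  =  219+657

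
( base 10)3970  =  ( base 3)12110001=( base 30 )4CA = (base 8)7602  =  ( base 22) 84A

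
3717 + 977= 4694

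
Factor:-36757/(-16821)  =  59/27 =3^( - 3)*59^1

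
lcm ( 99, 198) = 198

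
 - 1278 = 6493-7771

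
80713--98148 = 178861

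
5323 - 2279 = 3044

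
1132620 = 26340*43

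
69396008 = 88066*788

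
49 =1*49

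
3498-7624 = -4126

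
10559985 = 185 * 57081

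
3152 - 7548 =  - 4396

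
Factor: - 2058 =-2^1*3^1*7^3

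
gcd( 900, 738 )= 18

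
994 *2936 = 2918384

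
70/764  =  35/382 = 0.09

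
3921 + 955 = 4876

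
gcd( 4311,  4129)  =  1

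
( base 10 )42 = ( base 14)30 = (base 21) 20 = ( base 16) 2a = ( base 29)1d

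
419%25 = 19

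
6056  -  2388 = 3668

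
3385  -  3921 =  - 536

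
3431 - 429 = 3002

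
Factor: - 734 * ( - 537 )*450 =2^2*3^3*5^2 *179^1  *  367^1= 177371100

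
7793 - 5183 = 2610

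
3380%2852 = 528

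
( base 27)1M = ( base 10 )49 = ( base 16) 31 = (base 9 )54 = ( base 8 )61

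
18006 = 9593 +8413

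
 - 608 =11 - 619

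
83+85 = 168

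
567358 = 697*814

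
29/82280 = 29/82280 = 0.00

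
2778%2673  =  105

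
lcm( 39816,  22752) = 159264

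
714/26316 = 7/258 = 0.03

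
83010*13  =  1079130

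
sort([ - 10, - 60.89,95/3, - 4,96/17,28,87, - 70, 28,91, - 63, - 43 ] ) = [ - 70 , - 63, - 60.89, - 43, - 10, -4 , 96/17, 28, 28 , 95/3, 87  ,  91 ]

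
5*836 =4180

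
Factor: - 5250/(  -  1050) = 5^1 =5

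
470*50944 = 23943680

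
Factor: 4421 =4421^1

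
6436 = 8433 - 1997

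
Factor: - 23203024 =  - 2^4 * 13^2 * 8581^1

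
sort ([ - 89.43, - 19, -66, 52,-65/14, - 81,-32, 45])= [-89.43 ,-81, -66, - 32,-19, - 65/14, 45, 52 ] 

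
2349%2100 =249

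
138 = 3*46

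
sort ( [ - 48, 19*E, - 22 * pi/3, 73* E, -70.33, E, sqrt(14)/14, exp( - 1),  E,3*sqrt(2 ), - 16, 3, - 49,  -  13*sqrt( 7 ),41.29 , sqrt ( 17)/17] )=[-70.33, - 49, - 48,-13 * sqrt( 7 ), - 22*pi/3, - 16,sqrt( 17 ) /17,  sqrt(14)/14, exp(-1 ),E,E, 3,3*sqrt(2 ) , 41.29, 19*E,73*E]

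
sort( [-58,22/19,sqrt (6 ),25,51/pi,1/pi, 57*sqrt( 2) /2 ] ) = [ - 58,1/pi,  22/19,sqrt( 6),51/pi,25,57 * sqrt(2)/2 ]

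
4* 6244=24976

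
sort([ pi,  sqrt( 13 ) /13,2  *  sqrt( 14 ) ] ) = [sqrt ( 13)/13, pi,2*sqrt(14 ) ]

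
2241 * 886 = 1985526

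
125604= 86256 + 39348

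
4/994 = 2/497 = 0.00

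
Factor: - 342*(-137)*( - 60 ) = - 2811240 = - 2^3*3^3*5^1*19^1*137^1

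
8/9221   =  8/9221 = 0.00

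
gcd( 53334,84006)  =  18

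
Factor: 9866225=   5^2*19^1*20771^1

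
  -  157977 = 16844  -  174821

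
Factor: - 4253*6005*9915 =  - 253221812475 = - 3^1*5^2*661^1*1201^1*4253^1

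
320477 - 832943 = -512466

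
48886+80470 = 129356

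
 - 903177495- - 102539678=-800637817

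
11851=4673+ 7178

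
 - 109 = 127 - 236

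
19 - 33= - 14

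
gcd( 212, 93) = 1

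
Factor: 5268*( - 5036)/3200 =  - 1658103/200 = - 2^( - 3 ) * 3^1*5^( - 2)*439^1*1259^1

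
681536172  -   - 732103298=1413639470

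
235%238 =235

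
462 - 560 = - 98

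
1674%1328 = 346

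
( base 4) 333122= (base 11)305A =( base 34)3hc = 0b111111011010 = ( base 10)4058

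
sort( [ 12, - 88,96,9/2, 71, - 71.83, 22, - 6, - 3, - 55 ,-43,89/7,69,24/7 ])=[ - 88,  -  71.83, - 55, -43,-6, - 3, 24/7, 9/2,12,  89/7, 22,  69, 71,96 ]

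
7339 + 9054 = 16393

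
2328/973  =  2 +382/973 = 2.39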